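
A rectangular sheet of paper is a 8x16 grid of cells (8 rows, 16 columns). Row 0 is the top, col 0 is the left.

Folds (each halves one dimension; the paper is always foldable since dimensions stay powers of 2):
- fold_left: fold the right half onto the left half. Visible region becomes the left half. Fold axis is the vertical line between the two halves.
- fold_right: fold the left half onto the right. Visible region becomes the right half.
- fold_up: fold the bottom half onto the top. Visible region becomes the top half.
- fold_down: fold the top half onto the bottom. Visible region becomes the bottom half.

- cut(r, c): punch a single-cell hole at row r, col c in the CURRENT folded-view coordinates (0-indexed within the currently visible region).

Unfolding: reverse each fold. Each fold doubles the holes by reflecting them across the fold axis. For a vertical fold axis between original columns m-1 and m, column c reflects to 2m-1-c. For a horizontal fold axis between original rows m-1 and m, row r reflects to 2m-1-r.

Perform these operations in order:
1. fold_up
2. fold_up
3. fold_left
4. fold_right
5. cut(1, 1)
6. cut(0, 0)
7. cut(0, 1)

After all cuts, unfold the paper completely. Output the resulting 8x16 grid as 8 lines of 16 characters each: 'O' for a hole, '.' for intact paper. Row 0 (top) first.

Op 1 fold_up: fold axis h@4; visible region now rows[0,4) x cols[0,16) = 4x16
Op 2 fold_up: fold axis h@2; visible region now rows[0,2) x cols[0,16) = 2x16
Op 3 fold_left: fold axis v@8; visible region now rows[0,2) x cols[0,8) = 2x8
Op 4 fold_right: fold axis v@4; visible region now rows[0,2) x cols[4,8) = 2x4
Op 5 cut(1, 1): punch at orig (1,5); cuts so far [(1, 5)]; region rows[0,2) x cols[4,8) = 2x4
Op 6 cut(0, 0): punch at orig (0,4); cuts so far [(0, 4), (1, 5)]; region rows[0,2) x cols[4,8) = 2x4
Op 7 cut(0, 1): punch at orig (0,5); cuts so far [(0, 4), (0, 5), (1, 5)]; region rows[0,2) x cols[4,8) = 2x4
Unfold 1 (reflect across v@4): 6 holes -> [(0, 2), (0, 3), (0, 4), (0, 5), (1, 2), (1, 5)]
Unfold 2 (reflect across v@8): 12 holes -> [(0, 2), (0, 3), (0, 4), (0, 5), (0, 10), (0, 11), (0, 12), (0, 13), (1, 2), (1, 5), (1, 10), (1, 13)]
Unfold 3 (reflect across h@2): 24 holes -> [(0, 2), (0, 3), (0, 4), (0, 5), (0, 10), (0, 11), (0, 12), (0, 13), (1, 2), (1, 5), (1, 10), (1, 13), (2, 2), (2, 5), (2, 10), (2, 13), (3, 2), (3, 3), (3, 4), (3, 5), (3, 10), (3, 11), (3, 12), (3, 13)]
Unfold 4 (reflect across h@4): 48 holes -> [(0, 2), (0, 3), (0, 4), (0, 5), (0, 10), (0, 11), (0, 12), (0, 13), (1, 2), (1, 5), (1, 10), (1, 13), (2, 2), (2, 5), (2, 10), (2, 13), (3, 2), (3, 3), (3, 4), (3, 5), (3, 10), (3, 11), (3, 12), (3, 13), (4, 2), (4, 3), (4, 4), (4, 5), (4, 10), (4, 11), (4, 12), (4, 13), (5, 2), (5, 5), (5, 10), (5, 13), (6, 2), (6, 5), (6, 10), (6, 13), (7, 2), (7, 3), (7, 4), (7, 5), (7, 10), (7, 11), (7, 12), (7, 13)]

Answer: ..OOOO....OOOO..
..O..O....O..O..
..O..O....O..O..
..OOOO....OOOO..
..OOOO....OOOO..
..O..O....O..O..
..O..O....O..O..
..OOOO....OOOO..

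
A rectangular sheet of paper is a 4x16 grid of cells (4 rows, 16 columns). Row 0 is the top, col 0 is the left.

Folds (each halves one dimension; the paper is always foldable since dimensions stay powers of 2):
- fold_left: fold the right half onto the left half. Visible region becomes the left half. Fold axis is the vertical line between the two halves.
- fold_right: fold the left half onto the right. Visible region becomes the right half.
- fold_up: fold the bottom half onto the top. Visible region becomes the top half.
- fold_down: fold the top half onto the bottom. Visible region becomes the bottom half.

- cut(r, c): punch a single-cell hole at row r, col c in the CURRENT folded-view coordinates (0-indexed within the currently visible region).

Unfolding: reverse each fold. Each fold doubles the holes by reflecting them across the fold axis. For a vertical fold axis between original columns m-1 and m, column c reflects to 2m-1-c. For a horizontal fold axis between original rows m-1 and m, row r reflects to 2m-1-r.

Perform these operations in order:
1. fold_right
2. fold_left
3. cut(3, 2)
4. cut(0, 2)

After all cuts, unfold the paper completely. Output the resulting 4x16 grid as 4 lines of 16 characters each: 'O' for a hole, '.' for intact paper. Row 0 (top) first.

Answer: ..O..O....O..O..
................
................
..O..O....O..O..

Derivation:
Op 1 fold_right: fold axis v@8; visible region now rows[0,4) x cols[8,16) = 4x8
Op 2 fold_left: fold axis v@12; visible region now rows[0,4) x cols[8,12) = 4x4
Op 3 cut(3, 2): punch at orig (3,10); cuts so far [(3, 10)]; region rows[0,4) x cols[8,12) = 4x4
Op 4 cut(0, 2): punch at orig (0,10); cuts so far [(0, 10), (3, 10)]; region rows[0,4) x cols[8,12) = 4x4
Unfold 1 (reflect across v@12): 4 holes -> [(0, 10), (0, 13), (3, 10), (3, 13)]
Unfold 2 (reflect across v@8): 8 holes -> [(0, 2), (0, 5), (0, 10), (0, 13), (3, 2), (3, 5), (3, 10), (3, 13)]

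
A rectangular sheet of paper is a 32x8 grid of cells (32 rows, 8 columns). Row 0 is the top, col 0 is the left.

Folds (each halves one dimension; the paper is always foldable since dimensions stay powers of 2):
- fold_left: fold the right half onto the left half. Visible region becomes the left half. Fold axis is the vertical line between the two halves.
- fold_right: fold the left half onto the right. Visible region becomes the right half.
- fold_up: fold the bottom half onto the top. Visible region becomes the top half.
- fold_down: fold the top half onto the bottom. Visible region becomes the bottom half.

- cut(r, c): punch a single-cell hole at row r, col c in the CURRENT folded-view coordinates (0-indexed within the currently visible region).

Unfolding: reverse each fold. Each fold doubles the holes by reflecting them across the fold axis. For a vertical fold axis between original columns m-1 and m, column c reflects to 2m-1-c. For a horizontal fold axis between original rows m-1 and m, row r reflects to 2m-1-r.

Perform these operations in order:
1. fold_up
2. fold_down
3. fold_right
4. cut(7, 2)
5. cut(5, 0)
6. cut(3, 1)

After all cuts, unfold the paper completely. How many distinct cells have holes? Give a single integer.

Answer: 24

Derivation:
Op 1 fold_up: fold axis h@16; visible region now rows[0,16) x cols[0,8) = 16x8
Op 2 fold_down: fold axis h@8; visible region now rows[8,16) x cols[0,8) = 8x8
Op 3 fold_right: fold axis v@4; visible region now rows[8,16) x cols[4,8) = 8x4
Op 4 cut(7, 2): punch at orig (15,6); cuts so far [(15, 6)]; region rows[8,16) x cols[4,8) = 8x4
Op 5 cut(5, 0): punch at orig (13,4); cuts so far [(13, 4), (15, 6)]; region rows[8,16) x cols[4,8) = 8x4
Op 6 cut(3, 1): punch at orig (11,5); cuts so far [(11, 5), (13, 4), (15, 6)]; region rows[8,16) x cols[4,8) = 8x4
Unfold 1 (reflect across v@4): 6 holes -> [(11, 2), (11, 5), (13, 3), (13, 4), (15, 1), (15, 6)]
Unfold 2 (reflect across h@8): 12 holes -> [(0, 1), (0, 6), (2, 3), (2, 4), (4, 2), (4, 5), (11, 2), (11, 5), (13, 3), (13, 4), (15, 1), (15, 6)]
Unfold 3 (reflect across h@16): 24 holes -> [(0, 1), (0, 6), (2, 3), (2, 4), (4, 2), (4, 5), (11, 2), (11, 5), (13, 3), (13, 4), (15, 1), (15, 6), (16, 1), (16, 6), (18, 3), (18, 4), (20, 2), (20, 5), (27, 2), (27, 5), (29, 3), (29, 4), (31, 1), (31, 6)]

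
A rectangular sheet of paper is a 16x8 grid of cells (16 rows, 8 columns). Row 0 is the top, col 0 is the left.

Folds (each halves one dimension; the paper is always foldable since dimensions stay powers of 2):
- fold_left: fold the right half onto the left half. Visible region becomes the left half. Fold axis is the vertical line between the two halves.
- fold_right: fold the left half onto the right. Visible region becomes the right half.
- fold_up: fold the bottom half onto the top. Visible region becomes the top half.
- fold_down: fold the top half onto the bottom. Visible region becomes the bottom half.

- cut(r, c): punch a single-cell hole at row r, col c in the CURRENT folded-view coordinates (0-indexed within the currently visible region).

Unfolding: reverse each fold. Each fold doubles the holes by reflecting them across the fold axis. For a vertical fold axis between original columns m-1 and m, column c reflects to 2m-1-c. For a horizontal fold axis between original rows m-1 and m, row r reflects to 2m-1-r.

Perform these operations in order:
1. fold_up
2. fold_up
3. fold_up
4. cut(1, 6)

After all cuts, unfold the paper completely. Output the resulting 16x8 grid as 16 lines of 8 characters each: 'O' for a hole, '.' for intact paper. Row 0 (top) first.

Answer: ........
......O.
......O.
........
........
......O.
......O.
........
........
......O.
......O.
........
........
......O.
......O.
........

Derivation:
Op 1 fold_up: fold axis h@8; visible region now rows[0,8) x cols[0,8) = 8x8
Op 2 fold_up: fold axis h@4; visible region now rows[0,4) x cols[0,8) = 4x8
Op 3 fold_up: fold axis h@2; visible region now rows[0,2) x cols[0,8) = 2x8
Op 4 cut(1, 6): punch at orig (1,6); cuts so far [(1, 6)]; region rows[0,2) x cols[0,8) = 2x8
Unfold 1 (reflect across h@2): 2 holes -> [(1, 6), (2, 6)]
Unfold 2 (reflect across h@4): 4 holes -> [(1, 6), (2, 6), (5, 6), (6, 6)]
Unfold 3 (reflect across h@8): 8 holes -> [(1, 6), (2, 6), (5, 6), (6, 6), (9, 6), (10, 6), (13, 6), (14, 6)]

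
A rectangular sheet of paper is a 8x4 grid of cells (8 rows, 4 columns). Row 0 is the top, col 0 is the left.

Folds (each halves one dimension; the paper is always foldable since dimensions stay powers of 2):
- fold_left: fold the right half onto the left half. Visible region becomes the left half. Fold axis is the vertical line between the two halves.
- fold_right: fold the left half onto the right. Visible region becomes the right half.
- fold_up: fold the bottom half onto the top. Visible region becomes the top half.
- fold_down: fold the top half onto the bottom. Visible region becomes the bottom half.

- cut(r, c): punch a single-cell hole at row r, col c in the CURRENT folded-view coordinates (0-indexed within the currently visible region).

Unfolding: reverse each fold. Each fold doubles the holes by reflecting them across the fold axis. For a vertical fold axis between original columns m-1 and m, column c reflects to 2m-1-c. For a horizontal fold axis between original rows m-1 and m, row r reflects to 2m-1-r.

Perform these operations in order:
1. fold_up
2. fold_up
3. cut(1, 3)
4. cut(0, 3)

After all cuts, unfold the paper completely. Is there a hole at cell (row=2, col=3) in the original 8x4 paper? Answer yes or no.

Answer: yes

Derivation:
Op 1 fold_up: fold axis h@4; visible region now rows[0,4) x cols[0,4) = 4x4
Op 2 fold_up: fold axis h@2; visible region now rows[0,2) x cols[0,4) = 2x4
Op 3 cut(1, 3): punch at orig (1,3); cuts so far [(1, 3)]; region rows[0,2) x cols[0,4) = 2x4
Op 4 cut(0, 3): punch at orig (0,3); cuts so far [(0, 3), (1, 3)]; region rows[0,2) x cols[0,4) = 2x4
Unfold 1 (reflect across h@2): 4 holes -> [(0, 3), (1, 3), (2, 3), (3, 3)]
Unfold 2 (reflect across h@4): 8 holes -> [(0, 3), (1, 3), (2, 3), (3, 3), (4, 3), (5, 3), (6, 3), (7, 3)]
Holes: [(0, 3), (1, 3), (2, 3), (3, 3), (4, 3), (5, 3), (6, 3), (7, 3)]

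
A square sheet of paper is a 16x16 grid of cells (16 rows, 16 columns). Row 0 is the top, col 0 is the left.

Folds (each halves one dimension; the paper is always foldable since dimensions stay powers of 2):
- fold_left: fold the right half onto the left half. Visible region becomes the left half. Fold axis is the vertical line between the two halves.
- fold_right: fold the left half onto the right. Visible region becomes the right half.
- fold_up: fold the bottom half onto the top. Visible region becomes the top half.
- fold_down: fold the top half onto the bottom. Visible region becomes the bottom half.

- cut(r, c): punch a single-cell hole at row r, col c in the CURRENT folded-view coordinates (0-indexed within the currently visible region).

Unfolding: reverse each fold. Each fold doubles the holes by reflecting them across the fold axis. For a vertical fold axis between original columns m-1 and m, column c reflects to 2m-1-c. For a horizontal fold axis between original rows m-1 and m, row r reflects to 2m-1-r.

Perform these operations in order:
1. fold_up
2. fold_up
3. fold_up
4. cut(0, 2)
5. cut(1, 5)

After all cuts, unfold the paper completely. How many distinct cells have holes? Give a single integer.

Answer: 16

Derivation:
Op 1 fold_up: fold axis h@8; visible region now rows[0,8) x cols[0,16) = 8x16
Op 2 fold_up: fold axis h@4; visible region now rows[0,4) x cols[0,16) = 4x16
Op 3 fold_up: fold axis h@2; visible region now rows[0,2) x cols[0,16) = 2x16
Op 4 cut(0, 2): punch at orig (0,2); cuts so far [(0, 2)]; region rows[0,2) x cols[0,16) = 2x16
Op 5 cut(1, 5): punch at orig (1,5); cuts so far [(0, 2), (1, 5)]; region rows[0,2) x cols[0,16) = 2x16
Unfold 1 (reflect across h@2): 4 holes -> [(0, 2), (1, 5), (2, 5), (3, 2)]
Unfold 2 (reflect across h@4): 8 holes -> [(0, 2), (1, 5), (2, 5), (3, 2), (4, 2), (5, 5), (6, 5), (7, 2)]
Unfold 3 (reflect across h@8): 16 holes -> [(0, 2), (1, 5), (2, 5), (3, 2), (4, 2), (5, 5), (6, 5), (7, 2), (8, 2), (9, 5), (10, 5), (11, 2), (12, 2), (13, 5), (14, 5), (15, 2)]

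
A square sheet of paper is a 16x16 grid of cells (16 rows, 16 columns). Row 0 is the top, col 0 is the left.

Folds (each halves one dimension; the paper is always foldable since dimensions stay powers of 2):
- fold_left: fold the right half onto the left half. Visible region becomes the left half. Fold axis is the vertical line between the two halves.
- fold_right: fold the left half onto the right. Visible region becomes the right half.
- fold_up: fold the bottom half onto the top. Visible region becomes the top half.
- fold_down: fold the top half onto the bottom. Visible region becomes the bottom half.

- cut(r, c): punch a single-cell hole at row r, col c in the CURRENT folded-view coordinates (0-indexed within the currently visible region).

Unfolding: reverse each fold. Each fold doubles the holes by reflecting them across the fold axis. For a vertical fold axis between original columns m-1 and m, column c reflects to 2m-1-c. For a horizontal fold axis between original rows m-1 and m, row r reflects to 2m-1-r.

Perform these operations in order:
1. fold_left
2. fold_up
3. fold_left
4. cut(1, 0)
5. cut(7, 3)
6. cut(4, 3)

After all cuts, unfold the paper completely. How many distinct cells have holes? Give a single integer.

Op 1 fold_left: fold axis v@8; visible region now rows[0,16) x cols[0,8) = 16x8
Op 2 fold_up: fold axis h@8; visible region now rows[0,8) x cols[0,8) = 8x8
Op 3 fold_left: fold axis v@4; visible region now rows[0,8) x cols[0,4) = 8x4
Op 4 cut(1, 0): punch at orig (1,0); cuts so far [(1, 0)]; region rows[0,8) x cols[0,4) = 8x4
Op 5 cut(7, 3): punch at orig (7,3); cuts so far [(1, 0), (7, 3)]; region rows[0,8) x cols[0,4) = 8x4
Op 6 cut(4, 3): punch at orig (4,3); cuts so far [(1, 0), (4, 3), (7, 3)]; region rows[0,8) x cols[0,4) = 8x4
Unfold 1 (reflect across v@4): 6 holes -> [(1, 0), (1, 7), (4, 3), (4, 4), (7, 3), (7, 4)]
Unfold 2 (reflect across h@8): 12 holes -> [(1, 0), (1, 7), (4, 3), (4, 4), (7, 3), (7, 4), (8, 3), (8, 4), (11, 3), (11, 4), (14, 0), (14, 7)]
Unfold 3 (reflect across v@8): 24 holes -> [(1, 0), (1, 7), (1, 8), (1, 15), (4, 3), (4, 4), (4, 11), (4, 12), (7, 3), (7, 4), (7, 11), (7, 12), (8, 3), (8, 4), (8, 11), (8, 12), (11, 3), (11, 4), (11, 11), (11, 12), (14, 0), (14, 7), (14, 8), (14, 15)]

Answer: 24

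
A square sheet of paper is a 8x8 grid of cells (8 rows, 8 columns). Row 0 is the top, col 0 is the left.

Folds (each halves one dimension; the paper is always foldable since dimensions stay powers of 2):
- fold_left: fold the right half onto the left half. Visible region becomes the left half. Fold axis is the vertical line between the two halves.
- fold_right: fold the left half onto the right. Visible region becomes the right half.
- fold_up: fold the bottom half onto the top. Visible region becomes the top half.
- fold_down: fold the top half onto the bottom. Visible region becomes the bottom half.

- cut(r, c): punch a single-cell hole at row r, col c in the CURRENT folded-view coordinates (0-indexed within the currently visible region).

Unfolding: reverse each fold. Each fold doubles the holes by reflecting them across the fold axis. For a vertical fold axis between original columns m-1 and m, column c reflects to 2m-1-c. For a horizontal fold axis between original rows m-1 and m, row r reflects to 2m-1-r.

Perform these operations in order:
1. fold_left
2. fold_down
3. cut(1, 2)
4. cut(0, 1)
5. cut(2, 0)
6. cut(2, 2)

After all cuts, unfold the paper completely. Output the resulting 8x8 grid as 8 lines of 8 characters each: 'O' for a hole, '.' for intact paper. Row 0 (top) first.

Op 1 fold_left: fold axis v@4; visible region now rows[0,8) x cols[0,4) = 8x4
Op 2 fold_down: fold axis h@4; visible region now rows[4,8) x cols[0,4) = 4x4
Op 3 cut(1, 2): punch at orig (5,2); cuts so far [(5, 2)]; region rows[4,8) x cols[0,4) = 4x4
Op 4 cut(0, 1): punch at orig (4,1); cuts so far [(4, 1), (5, 2)]; region rows[4,8) x cols[0,4) = 4x4
Op 5 cut(2, 0): punch at orig (6,0); cuts so far [(4, 1), (5, 2), (6, 0)]; region rows[4,8) x cols[0,4) = 4x4
Op 6 cut(2, 2): punch at orig (6,2); cuts so far [(4, 1), (5, 2), (6, 0), (6, 2)]; region rows[4,8) x cols[0,4) = 4x4
Unfold 1 (reflect across h@4): 8 holes -> [(1, 0), (1, 2), (2, 2), (3, 1), (4, 1), (5, 2), (6, 0), (6, 2)]
Unfold 2 (reflect across v@4): 16 holes -> [(1, 0), (1, 2), (1, 5), (1, 7), (2, 2), (2, 5), (3, 1), (3, 6), (4, 1), (4, 6), (5, 2), (5, 5), (6, 0), (6, 2), (6, 5), (6, 7)]

Answer: ........
O.O..O.O
..O..O..
.O....O.
.O....O.
..O..O..
O.O..O.O
........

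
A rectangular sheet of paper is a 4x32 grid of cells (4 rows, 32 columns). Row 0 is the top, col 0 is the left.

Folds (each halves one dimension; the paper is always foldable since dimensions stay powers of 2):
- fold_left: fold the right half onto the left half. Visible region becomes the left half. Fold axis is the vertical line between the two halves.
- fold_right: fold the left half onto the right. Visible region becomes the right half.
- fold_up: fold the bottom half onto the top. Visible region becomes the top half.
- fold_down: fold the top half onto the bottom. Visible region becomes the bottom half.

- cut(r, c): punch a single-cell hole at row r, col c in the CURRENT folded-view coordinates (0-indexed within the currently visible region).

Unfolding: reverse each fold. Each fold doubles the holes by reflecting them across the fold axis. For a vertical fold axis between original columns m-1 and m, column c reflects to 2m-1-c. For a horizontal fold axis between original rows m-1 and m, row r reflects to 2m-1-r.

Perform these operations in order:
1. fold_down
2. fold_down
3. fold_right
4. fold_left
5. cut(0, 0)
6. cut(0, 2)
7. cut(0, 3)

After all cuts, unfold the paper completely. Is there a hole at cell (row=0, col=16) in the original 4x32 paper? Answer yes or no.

Op 1 fold_down: fold axis h@2; visible region now rows[2,4) x cols[0,32) = 2x32
Op 2 fold_down: fold axis h@3; visible region now rows[3,4) x cols[0,32) = 1x32
Op 3 fold_right: fold axis v@16; visible region now rows[3,4) x cols[16,32) = 1x16
Op 4 fold_left: fold axis v@24; visible region now rows[3,4) x cols[16,24) = 1x8
Op 5 cut(0, 0): punch at orig (3,16); cuts so far [(3, 16)]; region rows[3,4) x cols[16,24) = 1x8
Op 6 cut(0, 2): punch at orig (3,18); cuts so far [(3, 16), (3, 18)]; region rows[3,4) x cols[16,24) = 1x8
Op 7 cut(0, 3): punch at orig (3,19); cuts so far [(3, 16), (3, 18), (3, 19)]; region rows[3,4) x cols[16,24) = 1x8
Unfold 1 (reflect across v@24): 6 holes -> [(3, 16), (3, 18), (3, 19), (3, 28), (3, 29), (3, 31)]
Unfold 2 (reflect across v@16): 12 holes -> [(3, 0), (3, 2), (3, 3), (3, 12), (3, 13), (3, 15), (3, 16), (3, 18), (3, 19), (3, 28), (3, 29), (3, 31)]
Unfold 3 (reflect across h@3): 24 holes -> [(2, 0), (2, 2), (2, 3), (2, 12), (2, 13), (2, 15), (2, 16), (2, 18), (2, 19), (2, 28), (2, 29), (2, 31), (3, 0), (3, 2), (3, 3), (3, 12), (3, 13), (3, 15), (3, 16), (3, 18), (3, 19), (3, 28), (3, 29), (3, 31)]
Unfold 4 (reflect across h@2): 48 holes -> [(0, 0), (0, 2), (0, 3), (0, 12), (0, 13), (0, 15), (0, 16), (0, 18), (0, 19), (0, 28), (0, 29), (0, 31), (1, 0), (1, 2), (1, 3), (1, 12), (1, 13), (1, 15), (1, 16), (1, 18), (1, 19), (1, 28), (1, 29), (1, 31), (2, 0), (2, 2), (2, 3), (2, 12), (2, 13), (2, 15), (2, 16), (2, 18), (2, 19), (2, 28), (2, 29), (2, 31), (3, 0), (3, 2), (3, 3), (3, 12), (3, 13), (3, 15), (3, 16), (3, 18), (3, 19), (3, 28), (3, 29), (3, 31)]
Holes: [(0, 0), (0, 2), (0, 3), (0, 12), (0, 13), (0, 15), (0, 16), (0, 18), (0, 19), (0, 28), (0, 29), (0, 31), (1, 0), (1, 2), (1, 3), (1, 12), (1, 13), (1, 15), (1, 16), (1, 18), (1, 19), (1, 28), (1, 29), (1, 31), (2, 0), (2, 2), (2, 3), (2, 12), (2, 13), (2, 15), (2, 16), (2, 18), (2, 19), (2, 28), (2, 29), (2, 31), (3, 0), (3, 2), (3, 3), (3, 12), (3, 13), (3, 15), (3, 16), (3, 18), (3, 19), (3, 28), (3, 29), (3, 31)]

Answer: yes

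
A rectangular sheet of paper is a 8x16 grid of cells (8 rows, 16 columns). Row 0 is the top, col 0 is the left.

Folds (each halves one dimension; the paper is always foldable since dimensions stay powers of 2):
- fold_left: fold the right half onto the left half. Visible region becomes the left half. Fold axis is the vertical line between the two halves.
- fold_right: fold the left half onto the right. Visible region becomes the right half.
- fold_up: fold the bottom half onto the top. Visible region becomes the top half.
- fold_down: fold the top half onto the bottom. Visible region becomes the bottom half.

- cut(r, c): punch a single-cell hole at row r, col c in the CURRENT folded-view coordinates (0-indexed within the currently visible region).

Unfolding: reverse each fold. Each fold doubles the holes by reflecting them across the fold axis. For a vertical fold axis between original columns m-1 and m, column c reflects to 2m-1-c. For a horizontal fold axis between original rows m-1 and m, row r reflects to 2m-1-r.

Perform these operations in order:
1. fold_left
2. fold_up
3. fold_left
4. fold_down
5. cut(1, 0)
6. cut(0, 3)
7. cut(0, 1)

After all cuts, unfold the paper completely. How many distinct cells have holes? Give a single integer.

Answer: 48

Derivation:
Op 1 fold_left: fold axis v@8; visible region now rows[0,8) x cols[0,8) = 8x8
Op 2 fold_up: fold axis h@4; visible region now rows[0,4) x cols[0,8) = 4x8
Op 3 fold_left: fold axis v@4; visible region now rows[0,4) x cols[0,4) = 4x4
Op 4 fold_down: fold axis h@2; visible region now rows[2,4) x cols[0,4) = 2x4
Op 5 cut(1, 0): punch at orig (3,0); cuts so far [(3, 0)]; region rows[2,4) x cols[0,4) = 2x4
Op 6 cut(0, 3): punch at orig (2,3); cuts so far [(2, 3), (3, 0)]; region rows[2,4) x cols[0,4) = 2x4
Op 7 cut(0, 1): punch at orig (2,1); cuts so far [(2, 1), (2, 3), (3, 0)]; region rows[2,4) x cols[0,4) = 2x4
Unfold 1 (reflect across h@2): 6 holes -> [(0, 0), (1, 1), (1, 3), (2, 1), (2, 3), (3, 0)]
Unfold 2 (reflect across v@4): 12 holes -> [(0, 0), (0, 7), (1, 1), (1, 3), (1, 4), (1, 6), (2, 1), (2, 3), (2, 4), (2, 6), (3, 0), (3, 7)]
Unfold 3 (reflect across h@4): 24 holes -> [(0, 0), (0, 7), (1, 1), (1, 3), (1, 4), (1, 6), (2, 1), (2, 3), (2, 4), (2, 6), (3, 0), (3, 7), (4, 0), (4, 7), (5, 1), (5, 3), (5, 4), (5, 6), (6, 1), (6, 3), (6, 4), (6, 6), (7, 0), (7, 7)]
Unfold 4 (reflect across v@8): 48 holes -> [(0, 0), (0, 7), (0, 8), (0, 15), (1, 1), (1, 3), (1, 4), (1, 6), (1, 9), (1, 11), (1, 12), (1, 14), (2, 1), (2, 3), (2, 4), (2, 6), (2, 9), (2, 11), (2, 12), (2, 14), (3, 0), (3, 7), (3, 8), (3, 15), (4, 0), (4, 7), (4, 8), (4, 15), (5, 1), (5, 3), (5, 4), (5, 6), (5, 9), (5, 11), (5, 12), (5, 14), (6, 1), (6, 3), (6, 4), (6, 6), (6, 9), (6, 11), (6, 12), (6, 14), (7, 0), (7, 7), (7, 8), (7, 15)]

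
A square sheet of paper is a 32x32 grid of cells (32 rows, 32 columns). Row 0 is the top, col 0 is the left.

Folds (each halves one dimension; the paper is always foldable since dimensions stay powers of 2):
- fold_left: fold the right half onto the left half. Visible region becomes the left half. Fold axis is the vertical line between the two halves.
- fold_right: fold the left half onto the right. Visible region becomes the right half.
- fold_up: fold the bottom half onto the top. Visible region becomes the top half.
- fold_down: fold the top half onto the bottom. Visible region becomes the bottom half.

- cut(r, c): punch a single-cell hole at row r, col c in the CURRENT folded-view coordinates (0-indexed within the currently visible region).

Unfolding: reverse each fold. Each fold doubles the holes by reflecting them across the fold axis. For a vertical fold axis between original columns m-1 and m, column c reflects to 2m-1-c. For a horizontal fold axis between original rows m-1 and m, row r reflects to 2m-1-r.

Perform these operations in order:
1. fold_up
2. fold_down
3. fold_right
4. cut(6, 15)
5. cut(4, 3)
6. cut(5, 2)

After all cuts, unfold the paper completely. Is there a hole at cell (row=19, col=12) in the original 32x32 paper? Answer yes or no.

Op 1 fold_up: fold axis h@16; visible region now rows[0,16) x cols[0,32) = 16x32
Op 2 fold_down: fold axis h@8; visible region now rows[8,16) x cols[0,32) = 8x32
Op 3 fold_right: fold axis v@16; visible region now rows[8,16) x cols[16,32) = 8x16
Op 4 cut(6, 15): punch at orig (14,31); cuts so far [(14, 31)]; region rows[8,16) x cols[16,32) = 8x16
Op 5 cut(4, 3): punch at orig (12,19); cuts so far [(12, 19), (14, 31)]; region rows[8,16) x cols[16,32) = 8x16
Op 6 cut(5, 2): punch at orig (13,18); cuts so far [(12, 19), (13, 18), (14, 31)]; region rows[8,16) x cols[16,32) = 8x16
Unfold 1 (reflect across v@16): 6 holes -> [(12, 12), (12, 19), (13, 13), (13, 18), (14, 0), (14, 31)]
Unfold 2 (reflect across h@8): 12 holes -> [(1, 0), (1, 31), (2, 13), (2, 18), (3, 12), (3, 19), (12, 12), (12, 19), (13, 13), (13, 18), (14, 0), (14, 31)]
Unfold 3 (reflect across h@16): 24 holes -> [(1, 0), (1, 31), (2, 13), (2, 18), (3, 12), (3, 19), (12, 12), (12, 19), (13, 13), (13, 18), (14, 0), (14, 31), (17, 0), (17, 31), (18, 13), (18, 18), (19, 12), (19, 19), (28, 12), (28, 19), (29, 13), (29, 18), (30, 0), (30, 31)]
Holes: [(1, 0), (1, 31), (2, 13), (2, 18), (3, 12), (3, 19), (12, 12), (12, 19), (13, 13), (13, 18), (14, 0), (14, 31), (17, 0), (17, 31), (18, 13), (18, 18), (19, 12), (19, 19), (28, 12), (28, 19), (29, 13), (29, 18), (30, 0), (30, 31)]

Answer: yes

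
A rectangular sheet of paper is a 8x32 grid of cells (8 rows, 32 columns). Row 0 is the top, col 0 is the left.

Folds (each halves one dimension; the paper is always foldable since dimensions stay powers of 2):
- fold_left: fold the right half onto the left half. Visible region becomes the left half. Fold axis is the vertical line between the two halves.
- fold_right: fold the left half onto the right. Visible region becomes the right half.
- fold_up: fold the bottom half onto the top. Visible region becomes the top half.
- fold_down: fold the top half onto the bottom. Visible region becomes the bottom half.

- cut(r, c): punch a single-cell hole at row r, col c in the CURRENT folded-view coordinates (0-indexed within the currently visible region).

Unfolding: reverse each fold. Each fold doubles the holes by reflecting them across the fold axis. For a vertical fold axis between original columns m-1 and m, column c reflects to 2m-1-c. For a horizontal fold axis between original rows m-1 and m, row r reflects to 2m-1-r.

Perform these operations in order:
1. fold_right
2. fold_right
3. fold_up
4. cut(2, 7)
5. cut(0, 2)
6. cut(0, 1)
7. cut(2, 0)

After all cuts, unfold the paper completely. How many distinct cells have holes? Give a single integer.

Op 1 fold_right: fold axis v@16; visible region now rows[0,8) x cols[16,32) = 8x16
Op 2 fold_right: fold axis v@24; visible region now rows[0,8) x cols[24,32) = 8x8
Op 3 fold_up: fold axis h@4; visible region now rows[0,4) x cols[24,32) = 4x8
Op 4 cut(2, 7): punch at orig (2,31); cuts so far [(2, 31)]; region rows[0,4) x cols[24,32) = 4x8
Op 5 cut(0, 2): punch at orig (0,26); cuts so far [(0, 26), (2, 31)]; region rows[0,4) x cols[24,32) = 4x8
Op 6 cut(0, 1): punch at orig (0,25); cuts so far [(0, 25), (0, 26), (2, 31)]; region rows[0,4) x cols[24,32) = 4x8
Op 7 cut(2, 0): punch at orig (2,24); cuts so far [(0, 25), (0, 26), (2, 24), (2, 31)]; region rows[0,4) x cols[24,32) = 4x8
Unfold 1 (reflect across h@4): 8 holes -> [(0, 25), (0, 26), (2, 24), (2, 31), (5, 24), (5, 31), (7, 25), (7, 26)]
Unfold 2 (reflect across v@24): 16 holes -> [(0, 21), (0, 22), (0, 25), (0, 26), (2, 16), (2, 23), (2, 24), (2, 31), (5, 16), (5, 23), (5, 24), (5, 31), (7, 21), (7, 22), (7, 25), (7, 26)]
Unfold 3 (reflect across v@16): 32 holes -> [(0, 5), (0, 6), (0, 9), (0, 10), (0, 21), (0, 22), (0, 25), (0, 26), (2, 0), (2, 7), (2, 8), (2, 15), (2, 16), (2, 23), (2, 24), (2, 31), (5, 0), (5, 7), (5, 8), (5, 15), (5, 16), (5, 23), (5, 24), (5, 31), (7, 5), (7, 6), (7, 9), (7, 10), (7, 21), (7, 22), (7, 25), (7, 26)]

Answer: 32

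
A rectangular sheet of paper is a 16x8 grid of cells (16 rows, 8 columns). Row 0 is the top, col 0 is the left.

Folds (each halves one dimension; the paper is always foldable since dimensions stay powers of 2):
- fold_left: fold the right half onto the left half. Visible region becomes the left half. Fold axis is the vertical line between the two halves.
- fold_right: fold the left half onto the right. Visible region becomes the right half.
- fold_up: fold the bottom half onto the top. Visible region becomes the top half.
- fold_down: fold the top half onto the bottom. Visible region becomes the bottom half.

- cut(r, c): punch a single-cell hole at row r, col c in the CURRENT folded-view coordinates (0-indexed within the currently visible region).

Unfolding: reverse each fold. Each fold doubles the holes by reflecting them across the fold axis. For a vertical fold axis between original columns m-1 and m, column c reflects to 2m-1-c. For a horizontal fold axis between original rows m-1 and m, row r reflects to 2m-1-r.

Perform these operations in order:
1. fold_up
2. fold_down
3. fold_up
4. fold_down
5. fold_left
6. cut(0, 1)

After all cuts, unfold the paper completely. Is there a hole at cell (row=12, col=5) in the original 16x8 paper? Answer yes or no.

Answer: no

Derivation:
Op 1 fold_up: fold axis h@8; visible region now rows[0,8) x cols[0,8) = 8x8
Op 2 fold_down: fold axis h@4; visible region now rows[4,8) x cols[0,8) = 4x8
Op 3 fold_up: fold axis h@6; visible region now rows[4,6) x cols[0,8) = 2x8
Op 4 fold_down: fold axis h@5; visible region now rows[5,6) x cols[0,8) = 1x8
Op 5 fold_left: fold axis v@4; visible region now rows[5,6) x cols[0,4) = 1x4
Op 6 cut(0, 1): punch at orig (5,1); cuts so far [(5, 1)]; region rows[5,6) x cols[0,4) = 1x4
Unfold 1 (reflect across v@4): 2 holes -> [(5, 1), (5, 6)]
Unfold 2 (reflect across h@5): 4 holes -> [(4, 1), (4, 6), (5, 1), (5, 6)]
Unfold 3 (reflect across h@6): 8 holes -> [(4, 1), (4, 6), (5, 1), (5, 6), (6, 1), (6, 6), (7, 1), (7, 6)]
Unfold 4 (reflect across h@4): 16 holes -> [(0, 1), (0, 6), (1, 1), (1, 6), (2, 1), (2, 6), (3, 1), (3, 6), (4, 1), (4, 6), (5, 1), (5, 6), (6, 1), (6, 6), (7, 1), (7, 6)]
Unfold 5 (reflect across h@8): 32 holes -> [(0, 1), (0, 6), (1, 1), (1, 6), (2, 1), (2, 6), (3, 1), (3, 6), (4, 1), (4, 6), (5, 1), (5, 6), (6, 1), (6, 6), (7, 1), (7, 6), (8, 1), (8, 6), (9, 1), (9, 6), (10, 1), (10, 6), (11, 1), (11, 6), (12, 1), (12, 6), (13, 1), (13, 6), (14, 1), (14, 6), (15, 1), (15, 6)]
Holes: [(0, 1), (0, 6), (1, 1), (1, 6), (2, 1), (2, 6), (3, 1), (3, 6), (4, 1), (4, 6), (5, 1), (5, 6), (6, 1), (6, 6), (7, 1), (7, 6), (8, 1), (8, 6), (9, 1), (9, 6), (10, 1), (10, 6), (11, 1), (11, 6), (12, 1), (12, 6), (13, 1), (13, 6), (14, 1), (14, 6), (15, 1), (15, 6)]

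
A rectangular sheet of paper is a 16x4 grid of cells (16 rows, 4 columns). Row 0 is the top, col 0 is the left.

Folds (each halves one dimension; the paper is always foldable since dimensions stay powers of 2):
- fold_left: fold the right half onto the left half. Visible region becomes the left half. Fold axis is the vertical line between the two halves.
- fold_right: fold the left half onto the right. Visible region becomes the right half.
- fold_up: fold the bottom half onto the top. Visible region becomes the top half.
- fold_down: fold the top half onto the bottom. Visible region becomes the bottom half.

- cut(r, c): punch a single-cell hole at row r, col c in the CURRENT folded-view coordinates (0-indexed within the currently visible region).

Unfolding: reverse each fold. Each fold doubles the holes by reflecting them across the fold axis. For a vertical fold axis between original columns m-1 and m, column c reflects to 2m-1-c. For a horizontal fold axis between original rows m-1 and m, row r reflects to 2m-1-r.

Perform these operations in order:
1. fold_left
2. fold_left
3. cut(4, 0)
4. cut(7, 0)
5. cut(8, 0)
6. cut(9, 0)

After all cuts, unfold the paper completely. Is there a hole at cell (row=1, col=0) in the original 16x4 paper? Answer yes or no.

Answer: no

Derivation:
Op 1 fold_left: fold axis v@2; visible region now rows[0,16) x cols[0,2) = 16x2
Op 2 fold_left: fold axis v@1; visible region now rows[0,16) x cols[0,1) = 16x1
Op 3 cut(4, 0): punch at orig (4,0); cuts so far [(4, 0)]; region rows[0,16) x cols[0,1) = 16x1
Op 4 cut(7, 0): punch at orig (7,0); cuts so far [(4, 0), (7, 0)]; region rows[0,16) x cols[0,1) = 16x1
Op 5 cut(8, 0): punch at orig (8,0); cuts so far [(4, 0), (7, 0), (8, 0)]; region rows[0,16) x cols[0,1) = 16x1
Op 6 cut(9, 0): punch at orig (9,0); cuts so far [(4, 0), (7, 0), (8, 0), (9, 0)]; region rows[0,16) x cols[0,1) = 16x1
Unfold 1 (reflect across v@1): 8 holes -> [(4, 0), (4, 1), (7, 0), (7, 1), (8, 0), (8, 1), (9, 0), (9, 1)]
Unfold 2 (reflect across v@2): 16 holes -> [(4, 0), (4, 1), (4, 2), (4, 3), (7, 0), (7, 1), (7, 2), (7, 3), (8, 0), (8, 1), (8, 2), (8, 3), (9, 0), (9, 1), (9, 2), (9, 3)]
Holes: [(4, 0), (4, 1), (4, 2), (4, 3), (7, 0), (7, 1), (7, 2), (7, 3), (8, 0), (8, 1), (8, 2), (8, 3), (9, 0), (9, 1), (9, 2), (9, 3)]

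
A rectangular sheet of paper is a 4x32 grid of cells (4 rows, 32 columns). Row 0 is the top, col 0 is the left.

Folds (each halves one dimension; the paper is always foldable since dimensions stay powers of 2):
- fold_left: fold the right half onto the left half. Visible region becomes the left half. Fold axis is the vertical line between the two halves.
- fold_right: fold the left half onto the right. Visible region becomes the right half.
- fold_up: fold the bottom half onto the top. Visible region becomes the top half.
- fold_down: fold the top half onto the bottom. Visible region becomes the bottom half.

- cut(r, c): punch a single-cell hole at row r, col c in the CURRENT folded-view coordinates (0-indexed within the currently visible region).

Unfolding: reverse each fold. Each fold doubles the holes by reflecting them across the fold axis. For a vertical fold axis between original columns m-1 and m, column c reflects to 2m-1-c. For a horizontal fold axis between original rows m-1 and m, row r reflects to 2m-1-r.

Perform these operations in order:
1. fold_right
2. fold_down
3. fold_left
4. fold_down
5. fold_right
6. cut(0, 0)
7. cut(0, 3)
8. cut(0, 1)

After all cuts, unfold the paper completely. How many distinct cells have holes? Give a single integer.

Op 1 fold_right: fold axis v@16; visible region now rows[0,4) x cols[16,32) = 4x16
Op 2 fold_down: fold axis h@2; visible region now rows[2,4) x cols[16,32) = 2x16
Op 3 fold_left: fold axis v@24; visible region now rows[2,4) x cols[16,24) = 2x8
Op 4 fold_down: fold axis h@3; visible region now rows[3,4) x cols[16,24) = 1x8
Op 5 fold_right: fold axis v@20; visible region now rows[3,4) x cols[20,24) = 1x4
Op 6 cut(0, 0): punch at orig (3,20); cuts so far [(3, 20)]; region rows[3,4) x cols[20,24) = 1x4
Op 7 cut(0, 3): punch at orig (3,23); cuts so far [(3, 20), (3, 23)]; region rows[3,4) x cols[20,24) = 1x4
Op 8 cut(0, 1): punch at orig (3,21); cuts so far [(3, 20), (3, 21), (3, 23)]; region rows[3,4) x cols[20,24) = 1x4
Unfold 1 (reflect across v@20): 6 holes -> [(3, 16), (3, 18), (3, 19), (3, 20), (3, 21), (3, 23)]
Unfold 2 (reflect across h@3): 12 holes -> [(2, 16), (2, 18), (2, 19), (2, 20), (2, 21), (2, 23), (3, 16), (3, 18), (3, 19), (3, 20), (3, 21), (3, 23)]
Unfold 3 (reflect across v@24): 24 holes -> [(2, 16), (2, 18), (2, 19), (2, 20), (2, 21), (2, 23), (2, 24), (2, 26), (2, 27), (2, 28), (2, 29), (2, 31), (3, 16), (3, 18), (3, 19), (3, 20), (3, 21), (3, 23), (3, 24), (3, 26), (3, 27), (3, 28), (3, 29), (3, 31)]
Unfold 4 (reflect across h@2): 48 holes -> [(0, 16), (0, 18), (0, 19), (0, 20), (0, 21), (0, 23), (0, 24), (0, 26), (0, 27), (0, 28), (0, 29), (0, 31), (1, 16), (1, 18), (1, 19), (1, 20), (1, 21), (1, 23), (1, 24), (1, 26), (1, 27), (1, 28), (1, 29), (1, 31), (2, 16), (2, 18), (2, 19), (2, 20), (2, 21), (2, 23), (2, 24), (2, 26), (2, 27), (2, 28), (2, 29), (2, 31), (3, 16), (3, 18), (3, 19), (3, 20), (3, 21), (3, 23), (3, 24), (3, 26), (3, 27), (3, 28), (3, 29), (3, 31)]
Unfold 5 (reflect across v@16): 96 holes -> [(0, 0), (0, 2), (0, 3), (0, 4), (0, 5), (0, 7), (0, 8), (0, 10), (0, 11), (0, 12), (0, 13), (0, 15), (0, 16), (0, 18), (0, 19), (0, 20), (0, 21), (0, 23), (0, 24), (0, 26), (0, 27), (0, 28), (0, 29), (0, 31), (1, 0), (1, 2), (1, 3), (1, 4), (1, 5), (1, 7), (1, 8), (1, 10), (1, 11), (1, 12), (1, 13), (1, 15), (1, 16), (1, 18), (1, 19), (1, 20), (1, 21), (1, 23), (1, 24), (1, 26), (1, 27), (1, 28), (1, 29), (1, 31), (2, 0), (2, 2), (2, 3), (2, 4), (2, 5), (2, 7), (2, 8), (2, 10), (2, 11), (2, 12), (2, 13), (2, 15), (2, 16), (2, 18), (2, 19), (2, 20), (2, 21), (2, 23), (2, 24), (2, 26), (2, 27), (2, 28), (2, 29), (2, 31), (3, 0), (3, 2), (3, 3), (3, 4), (3, 5), (3, 7), (3, 8), (3, 10), (3, 11), (3, 12), (3, 13), (3, 15), (3, 16), (3, 18), (3, 19), (3, 20), (3, 21), (3, 23), (3, 24), (3, 26), (3, 27), (3, 28), (3, 29), (3, 31)]

Answer: 96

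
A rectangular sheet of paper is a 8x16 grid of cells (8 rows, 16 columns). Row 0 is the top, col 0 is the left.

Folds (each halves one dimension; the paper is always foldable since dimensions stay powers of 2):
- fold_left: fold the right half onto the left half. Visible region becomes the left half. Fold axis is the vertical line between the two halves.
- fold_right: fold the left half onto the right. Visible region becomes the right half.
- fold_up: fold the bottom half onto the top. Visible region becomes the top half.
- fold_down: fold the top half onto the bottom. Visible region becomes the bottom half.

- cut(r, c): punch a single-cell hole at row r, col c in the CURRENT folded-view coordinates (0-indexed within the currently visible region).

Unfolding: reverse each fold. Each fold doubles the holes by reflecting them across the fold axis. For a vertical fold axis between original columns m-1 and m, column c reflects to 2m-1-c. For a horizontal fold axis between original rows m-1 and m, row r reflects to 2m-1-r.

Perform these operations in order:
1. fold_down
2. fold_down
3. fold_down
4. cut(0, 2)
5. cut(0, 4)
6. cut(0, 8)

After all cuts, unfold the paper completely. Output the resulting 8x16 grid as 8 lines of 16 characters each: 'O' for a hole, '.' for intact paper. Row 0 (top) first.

Op 1 fold_down: fold axis h@4; visible region now rows[4,8) x cols[0,16) = 4x16
Op 2 fold_down: fold axis h@6; visible region now rows[6,8) x cols[0,16) = 2x16
Op 3 fold_down: fold axis h@7; visible region now rows[7,8) x cols[0,16) = 1x16
Op 4 cut(0, 2): punch at orig (7,2); cuts so far [(7, 2)]; region rows[7,8) x cols[0,16) = 1x16
Op 5 cut(0, 4): punch at orig (7,4); cuts so far [(7, 2), (7, 4)]; region rows[7,8) x cols[0,16) = 1x16
Op 6 cut(0, 8): punch at orig (7,8); cuts so far [(7, 2), (7, 4), (7, 8)]; region rows[7,8) x cols[0,16) = 1x16
Unfold 1 (reflect across h@7): 6 holes -> [(6, 2), (6, 4), (6, 8), (7, 2), (7, 4), (7, 8)]
Unfold 2 (reflect across h@6): 12 holes -> [(4, 2), (4, 4), (4, 8), (5, 2), (5, 4), (5, 8), (6, 2), (6, 4), (6, 8), (7, 2), (7, 4), (7, 8)]
Unfold 3 (reflect across h@4): 24 holes -> [(0, 2), (0, 4), (0, 8), (1, 2), (1, 4), (1, 8), (2, 2), (2, 4), (2, 8), (3, 2), (3, 4), (3, 8), (4, 2), (4, 4), (4, 8), (5, 2), (5, 4), (5, 8), (6, 2), (6, 4), (6, 8), (7, 2), (7, 4), (7, 8)]

Answer: ..O.O...O.......
..O.O...O.......
..O.O...O.......
..O.O...O.......
..O.O...O.......
..O.O...O.......
..O.O...O.......
..O.O...O.......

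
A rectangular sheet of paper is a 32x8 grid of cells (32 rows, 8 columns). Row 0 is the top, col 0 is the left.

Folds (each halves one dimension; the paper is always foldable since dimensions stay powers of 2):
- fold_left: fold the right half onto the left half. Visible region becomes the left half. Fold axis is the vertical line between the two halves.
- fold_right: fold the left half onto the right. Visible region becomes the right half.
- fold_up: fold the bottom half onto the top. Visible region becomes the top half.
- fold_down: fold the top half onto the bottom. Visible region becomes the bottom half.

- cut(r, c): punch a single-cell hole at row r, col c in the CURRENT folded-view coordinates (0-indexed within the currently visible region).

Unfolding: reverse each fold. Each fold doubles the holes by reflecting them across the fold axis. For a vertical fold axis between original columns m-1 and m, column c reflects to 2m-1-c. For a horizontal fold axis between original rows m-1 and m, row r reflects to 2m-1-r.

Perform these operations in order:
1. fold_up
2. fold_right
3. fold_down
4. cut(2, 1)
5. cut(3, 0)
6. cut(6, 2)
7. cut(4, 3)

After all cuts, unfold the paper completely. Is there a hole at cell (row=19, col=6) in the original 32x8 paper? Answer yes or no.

Op 1 fold_up: fold axis h@16; visible region now rows[0,16) x cols[0,8) = 16x8
Op 2 fold_right: fold axis v@4; visible region now rows[0,16) x cols[4,8) = 16x4
Op 3 fold_down: fold axis h@8; visible region now rows[8,16) x cols[4,8) = 8x4
Op 4 cut(2, 1): punch at orig (10,5); cuts so far [(10, 5)]; region rows[8,16) x cols[4,8) = 8x4
Op 5 cut(3, 0): punch at orig (11,4); cuts so far [(10, 5), (11, 4)]; region rows[8,16) x cols[4,8) = 8x4
Op 6 cut(6, 2): punch at orig (14,6); cuts so far [(10, 5), (11, 4), (14, 6)]; region rows[8,16) x cols[4,8) = 8x4
Op 7 cut(4, 3): punch at orig (12,7); cuts so far [(10, 5), (11, 4), (12, 7), (14, 6)]; region rows[8,16) x cols[4,8) = 8x4
Unfold 1 (reflect across h@8): 8 holes -> [(1, 6), (3, 7), (4, 4), (5, 5), (10, 5), (11, 4), (12, 7), (14, 6)]
Unfold 2 (reflect across v@4): 16 holes -> [(1, 1), (1, 6), (3, 0), (3, 7), (4, 3), (4, 4), (5, 2), (5, 5), (10, 2), (10, 5), (11, 3), (11, 4), (12, 0), (12, 7), (14, 1), (14, 6)]
Unfold 3 (reflect across h@16): 32 holes -> [(1, 1), (1, 6), (3, 0), (3, 7), (4, 3), (4, 4), (5, 2), (5, 5), (10, 2), (10, 5), (11, 3), (11, 4), (12, 0), (12, 7), (14, 1), (14, 6), (17, 1), (17, 6), (19, 0), (19, 7), (20, 3), (20, 4), (21, 2), (21, 5), (26, 2), (26, 5), (27, 3), (27, 4), (28, 0), (28, 7), (30, 1), (30, 6)]
Holes: [(1, 1), (1, 6), (3, 0), (3, 7), (4, 3), (4, 4), (5, 2), (5, 5), (10, 2), (10, 5), (11, 3), (11, 4), (12, 0), (12, 7), (14, 1), (14, 6), (17, 1), (17, 6), (19, 0), (19, 7), (20, 3), (20, 4), (21, 2), (21, 5), (26, 2), (26, 5), (27, 3), (27, 4), (28, 0), (28, 7), (30, 1), (30, 6)]

Answer: no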